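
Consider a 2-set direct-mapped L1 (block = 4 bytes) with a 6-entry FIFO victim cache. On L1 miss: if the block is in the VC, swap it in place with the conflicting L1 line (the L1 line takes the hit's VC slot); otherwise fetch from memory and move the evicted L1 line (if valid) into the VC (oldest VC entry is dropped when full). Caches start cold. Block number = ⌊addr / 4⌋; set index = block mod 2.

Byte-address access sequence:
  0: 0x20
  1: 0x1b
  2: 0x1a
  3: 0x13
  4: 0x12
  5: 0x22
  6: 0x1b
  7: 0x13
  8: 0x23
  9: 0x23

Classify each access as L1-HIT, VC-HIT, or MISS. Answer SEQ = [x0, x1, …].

#0 0x20→b8/s0 MISS; vc=[]
#1 0x1b→b6/s0 MISS; vc=[8]
#2 0x1a→b6/s0 L1-HIT; vc=[8]
#3 0x13→b4/s0 MISS; vc=[8,6]
#4 0x12→b4/s0 L1-HIT; vc=[8,6]
#5 0x22→b8/s0 VC-HIT; vc=[4,6]
#6 0x1b→b6/s0 VC-HIT; vc=[4,8]
#7 0x13→b4/s0 VC-HIT; vc=[6,8]
#8 0x23→b8/s0 VC-HIT; vc=[6,4]
#9 0x23→b8/s0 L1-HIT; vc=[6,4]

SEQ = [MISS, MISS, L1-HIT, MISS, L1-HIT, VC-HIT, VC-HIT, VC-HIT, VC-HIT, L1-HIT]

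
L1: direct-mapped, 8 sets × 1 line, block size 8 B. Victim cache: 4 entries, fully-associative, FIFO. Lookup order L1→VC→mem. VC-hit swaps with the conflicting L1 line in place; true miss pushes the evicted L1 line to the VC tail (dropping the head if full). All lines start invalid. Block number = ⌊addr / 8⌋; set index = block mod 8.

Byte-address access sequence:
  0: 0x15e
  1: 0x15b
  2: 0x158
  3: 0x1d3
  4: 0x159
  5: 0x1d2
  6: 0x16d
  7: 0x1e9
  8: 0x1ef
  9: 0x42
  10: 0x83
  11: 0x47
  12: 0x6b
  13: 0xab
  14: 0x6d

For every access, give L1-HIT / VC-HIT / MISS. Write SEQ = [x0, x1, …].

0: 0x15e (blk 43, set 3) → MISS  vc=[]
1: 0x15b (blk 43, set 3) → L1-HIT  vc=[]
2: 0x158 (blk 43, set 3) → L1-HIT  vc=[]
3: 0x1d3 (blk 58, set 2) → MISS  vc=[]
4: 0x159 (blk 43, set 3) → L1-HIT  vc=[]
5: 0x1d2 (blk 58, set 2) → L1-HIT  vc=[]
6: 0x16d (blk 45, set 5) → MISS  vc=[]
7: 0x1e9 (blk 61, set 5) → MISS  vc=[45]
8: 0x1ef (blk 61, set 5) → L1-HIT  vc=[45]
9: 0x42 (blk 8, set 0) → MISS  vc=[45]
10: 0x83 (blk 16, set 0) → MISS  vc=[45, 8]
11: 0x47 (blk 8, set 0) → VC-HIT  vc=[45, 16]
12: 0x6b (blk 13, set 5) → MISS  vc=[45, 16, 61]
13: 0xab (blk 21, set 5) → MISS  vc=[45, 16, 61, 13]
14: 0x6d (blk 13, set 5) → VC-HIT  vc=[45, 16, 61, 21]

SEQ = [MISS, L1-HIT, L1-HIT, MISS, L1-HIT, L1-HIT, MISS, MISS, L1-HIT, MISS, MISS, VC-HIT, MISS, MISS, VC-HIT]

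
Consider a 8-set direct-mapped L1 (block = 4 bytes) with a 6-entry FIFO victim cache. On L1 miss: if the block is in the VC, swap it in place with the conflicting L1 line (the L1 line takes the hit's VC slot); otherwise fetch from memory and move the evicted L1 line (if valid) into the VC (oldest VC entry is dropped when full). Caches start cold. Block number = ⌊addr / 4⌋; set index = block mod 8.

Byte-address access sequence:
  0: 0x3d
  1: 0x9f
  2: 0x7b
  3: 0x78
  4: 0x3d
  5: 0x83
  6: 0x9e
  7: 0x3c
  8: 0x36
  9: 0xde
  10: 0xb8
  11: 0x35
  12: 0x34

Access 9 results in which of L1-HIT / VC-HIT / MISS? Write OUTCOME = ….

0: 0x3d (blk 15, set 7) → MISS  vc=[]
1: 0x9f (blk 39, set 7) → MISS  vc=[15]
2: 0x7b (blk 30, set 6) → MISS  vc=[15]
3: 0x78 (blk 30, set 6) → L1-HIT  vc=[15]
4: 0x3d (blk 15, set 7) → VC-HIT  vc=[39]
5: 0x83 (blk 32, set 0) → MISS  vc=[39]
6: 0x9e (blk 39, set 7) → VC-HIT  vc=[15]
7: 0x3c (blk 15, set 7) → VC-HIT  vc=[39]
8: 0x36 (blk 13, set 5) → MISS  vc=[39]
9: 0xde (blk 55, set 7) → MISS  vc=[39, 15]
10: 0xb8 (blk 46, set 6) → MISS  vc=[39, 15, 30]
11: 0x35 (blk 13, set 5) → L1-HIT  vc=[39, 15, 30]
12: 0x34 (blk 13, set 5) → L1-HIT  vc=[39, 15, 30]

OUTCOME = MISS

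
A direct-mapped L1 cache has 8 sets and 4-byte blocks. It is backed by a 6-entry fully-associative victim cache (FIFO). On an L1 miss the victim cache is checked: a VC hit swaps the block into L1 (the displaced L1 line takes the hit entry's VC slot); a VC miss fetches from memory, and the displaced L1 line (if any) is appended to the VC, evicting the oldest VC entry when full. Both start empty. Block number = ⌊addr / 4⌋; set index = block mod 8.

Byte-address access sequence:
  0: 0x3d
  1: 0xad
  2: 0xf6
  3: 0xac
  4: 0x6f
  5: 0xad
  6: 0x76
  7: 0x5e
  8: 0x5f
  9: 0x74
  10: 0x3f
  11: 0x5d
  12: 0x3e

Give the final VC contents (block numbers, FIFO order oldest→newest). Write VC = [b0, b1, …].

  [0] addr=0x3d blk=15 s=7: MISS | VC []
  [1] addr=0xad blk=43 s=3: MISS | VC []
  [2] addr=0xf6 blk=61 s=5: MISS | VC []
  [3] addr=0xac blk=43 s=3: L1-HIT | VC []
  [4] addr=0x6f blk=27 s=3: MISS | VC [43]
  [5] addr=0xad blk=43 s=3: VC-HIT | VC [27]
  [6] addr=0x76 blk=29 s=5: MISS | VC [27, 61]
  [7] addr=0x5e blk=23 s=7: MISS | VC [27, 61, 15]
  [8] addr=0x5f blk=23 s=7: L1-HIT | VC [27, 61, 15]
  [9] addr=0x74 blk=29 s=5: L1-HIT | VC [27, 61, 15]
  [10] addr=0x3f blk=15 s=7: VC-HIT | VC [27, 61, 23]
  [11] addr=0x5d blk=23 s=7: VC-HIT | VC [27, 61, 15]
  [12] addr=0x3e blk=15 s=7: VC-HIT | VC [27, 61, 23]

VC = [27, 61, 23]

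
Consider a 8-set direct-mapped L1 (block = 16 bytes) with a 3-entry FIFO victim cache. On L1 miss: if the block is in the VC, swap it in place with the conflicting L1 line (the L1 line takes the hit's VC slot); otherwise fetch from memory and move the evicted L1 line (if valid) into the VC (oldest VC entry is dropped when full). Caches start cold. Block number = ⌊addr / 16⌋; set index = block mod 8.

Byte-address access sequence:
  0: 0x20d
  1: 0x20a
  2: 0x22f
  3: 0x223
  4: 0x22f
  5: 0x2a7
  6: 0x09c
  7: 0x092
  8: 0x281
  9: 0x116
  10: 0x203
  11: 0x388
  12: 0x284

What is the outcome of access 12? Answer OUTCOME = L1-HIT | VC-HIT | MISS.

#0 0x20d→b32/s0 MISS; vc=[]
#1 0x20a→b32/s0 L1-HIT; vc=[]
#2 0x22f→b34/s2 MISS; vc=[]
#3 0x223→b34/s2 L1-HIT; vc=[]
#4 0x22f→b34/s2 L1-HIT; vc=[]
#5 0x2a7→b42/s2 MISS; vc=[34]
#6 0x9c→b9/s1 MISS; vc=[34]
#7 0x92→b9/s1 L1-HIT; vc=[34]
#8 0x281→b40/s0 MISS; vc=[34,32]
#9 0x116→b17/s1 MISS; vc=[34,32,9]
#10 0x203→b32/s0 VC-HIT; vc=[34,40,9]
#11 0x388→b56/s0 MISS; vc=[40,9,32]
#12 0x284→b40/s0 VC-HIT; vc=[56,9,32]

OUTCOME = VC-HIT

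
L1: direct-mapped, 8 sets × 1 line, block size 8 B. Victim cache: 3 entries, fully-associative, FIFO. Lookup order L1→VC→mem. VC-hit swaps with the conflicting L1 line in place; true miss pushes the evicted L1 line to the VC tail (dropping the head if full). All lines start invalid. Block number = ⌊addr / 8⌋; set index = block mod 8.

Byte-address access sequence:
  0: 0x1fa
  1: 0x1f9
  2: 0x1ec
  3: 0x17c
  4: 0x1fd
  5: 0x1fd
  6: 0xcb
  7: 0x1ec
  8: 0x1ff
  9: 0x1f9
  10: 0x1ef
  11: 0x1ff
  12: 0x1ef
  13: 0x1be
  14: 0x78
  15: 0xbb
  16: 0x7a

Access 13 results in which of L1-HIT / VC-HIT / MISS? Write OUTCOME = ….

#0 0x1fa→b63/s7 MISS; vc=[]
#1 0x1f9→b63/s7 L1-HIT; vc=[]
#2 0x1ec→b61/s5 MISS; vc=[]
#3 0x17c→b47/s7 MISS; vc=[63]
#4 0x1fd→b63/s7 VC-HIT; vc=[47]
#5 0x1fd→b63/s7 L1-HIT; vc=[47]
#6 0xcb→b25/s1 MISS; vc=[47]
#7 0x1ec→b61/s5 L1-HIT; vc=[47]
#8 0x1ff→b63/s7 L1-HIT; vc=[47]
#9 0x1f9→b63/s7 L1-HIT; vc=[47]
#10 0x1ef→b61/s5 L1-HIT; vc=[47]
#11 0x1ff→b63/s7 L1-HIT; vc=[47]
#12 0x1ef→b61/s5 L1-HIT; vc=[47]
#13 0x1be→b55/s7 MISS; vc=[47,63]
#14 0x78→b15/s7 MISS; vc=[47,63,55]
#15 0xbb→b23/s7 MISS; vc=[63,55,15]
#16 0x7a→b15/s7 VC-HIT; vc=[63,55,23]

OUTCOME = MISS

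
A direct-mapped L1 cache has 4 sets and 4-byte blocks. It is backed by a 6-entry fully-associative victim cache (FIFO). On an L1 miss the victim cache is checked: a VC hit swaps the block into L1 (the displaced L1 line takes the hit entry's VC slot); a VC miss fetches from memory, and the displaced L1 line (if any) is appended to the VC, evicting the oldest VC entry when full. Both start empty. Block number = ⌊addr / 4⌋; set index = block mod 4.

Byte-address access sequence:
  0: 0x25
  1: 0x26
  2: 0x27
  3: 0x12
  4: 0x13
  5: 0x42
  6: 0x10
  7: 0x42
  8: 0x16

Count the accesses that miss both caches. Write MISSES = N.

#0 0x25→b9/s1 MISS; vc=[]
#1 0x26→b9/s1 L1-HIT; vc=[]
#2 0x27→b9/s1 L1-HIT; vc=[]
#3 0x12→b4/s0 MISS; vc=[]
#4 0x13→b4/s0 L1-HIT; vc=[]
#5 0x42→b16/s0 MISS; vc=[4]
#6 0x10→b4/s0 VC-HIT; vc=[16]
#7 0x42→b16/s0 VC-HIT; vc=[4]
#8 0x16→b5/s1 MISS; vc=[4,9]

MISSES = 4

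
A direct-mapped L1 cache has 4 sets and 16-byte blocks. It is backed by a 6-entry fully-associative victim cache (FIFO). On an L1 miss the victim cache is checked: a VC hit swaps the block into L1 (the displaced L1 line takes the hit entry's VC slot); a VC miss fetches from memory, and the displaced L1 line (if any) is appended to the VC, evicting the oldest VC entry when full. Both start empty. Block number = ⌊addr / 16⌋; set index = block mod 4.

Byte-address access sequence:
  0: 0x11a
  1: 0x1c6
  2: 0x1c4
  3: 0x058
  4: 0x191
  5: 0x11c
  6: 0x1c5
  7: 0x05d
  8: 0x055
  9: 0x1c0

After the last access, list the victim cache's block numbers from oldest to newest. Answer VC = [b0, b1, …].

  [0] addr=0x11a blk=17 s=1: MISS | VC []
  [1] addr=0x1c6 blk=28 s=0: MISS | VC []
  [2] addr=0x1c4 blk=28 s=0: L1-HIT | VC []
  [3] addr=0x58 blk=5 s=1: MISS | VC [17]
  [4] addr=0x191 blk=25 s=1: MISS | VC [17, 5]
  [5] addr=0x11c blk=17 s=1: VC-HIT | VC [25, 5]
  [6] addr=0x1c5 blk=28 s=0: L1-HIT | VC [25, 5]
  [7] addr=0x5d blk=5 s=1: VC-HIT | VC [25, 17]
  [8] addr=0x55 blk=5 s=1: L1-HIT | VC [25, 17]
  [9] addr=0x1c0 blk=28 s=0: L1-HIT | VC [25, 17]

VC = [25, 17]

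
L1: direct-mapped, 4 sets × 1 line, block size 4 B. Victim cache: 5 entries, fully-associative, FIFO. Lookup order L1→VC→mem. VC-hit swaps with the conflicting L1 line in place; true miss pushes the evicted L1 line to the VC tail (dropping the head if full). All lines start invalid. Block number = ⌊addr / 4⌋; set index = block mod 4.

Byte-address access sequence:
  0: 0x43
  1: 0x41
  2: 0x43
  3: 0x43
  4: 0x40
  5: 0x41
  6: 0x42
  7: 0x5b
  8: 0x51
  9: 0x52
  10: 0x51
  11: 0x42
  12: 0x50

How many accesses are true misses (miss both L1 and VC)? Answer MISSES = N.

MISSES = 3

#0 0x43→b16/s0 MISS; vc=[]
#1 0x41→b16/s0 L1-HIT; vc=[]
#2 0x43→b16/s0 L1-HIT; vc=[]
#3 0x43→b16/s0 L1-HIT; vc=[]
#4 0x40→b16/s0 L1-HIT; vc=[]
#5 0x41→b16/s0 L1-HIT; vc=[]
#6 0x42→b16/s0 L1-HIT; vc=[]
#7 0x5b→b22/s2 MISS; vc=[]
#8 0x51→b20/s0 MISS; vc=[16]
#9 0x52→b20/s0 L1-HIT; vc=[16]
#10 0x51→b20/s0 L1-HIT; vc=[16]
#11 0x42→b16/s0 VC-HIT; vc=[20]
#12 0x50→b20/s0 VC-HIT; vc=[16]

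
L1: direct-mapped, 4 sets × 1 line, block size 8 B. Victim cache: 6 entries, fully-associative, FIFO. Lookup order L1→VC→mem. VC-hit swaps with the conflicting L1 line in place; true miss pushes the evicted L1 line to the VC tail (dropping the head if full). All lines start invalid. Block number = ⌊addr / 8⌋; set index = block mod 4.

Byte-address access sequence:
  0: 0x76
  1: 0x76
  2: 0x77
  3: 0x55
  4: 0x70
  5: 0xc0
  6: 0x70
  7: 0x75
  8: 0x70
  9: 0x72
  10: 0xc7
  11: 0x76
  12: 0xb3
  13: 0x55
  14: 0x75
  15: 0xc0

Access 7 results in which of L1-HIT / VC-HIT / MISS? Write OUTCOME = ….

OUTCOME = L1-HIT

  [0] addr=0x76 blk=14 s=2: MISS | VC []
  [1] addr=0x76 blk=14 s=2: L1-HIT | VC []
  [2] addr=0x77 blk=14 s=2: L1-HIT | VC []
  [3] addr=0x55 blk=10 s=2: MISS | VC [14]
  [4] addr=0x70 blk=14 s=2: VC-HIT | VC [10]
  [5] addr=0xc0 blk=24 s=0: MISS | VC [10]
  [6] addr=0x70 blk=14 s=2: L1-HIT | VC [10]
  [7] addr=0x75 blk=14 s=2: L1-HIT | VC [10]
  [8] addr=0x70 blk=14 s=2: L1-HIT | VC [10]
  [9] addr=0x72 blk=14 s=2: L1-HIT | VC [10]
  [10] addr=0xc7 blk=24 s=0: L1-HIT | VC [10]
  [11] addr=0x76 blk=14 s=2: L1-HIT | VC [10]
  [12] addr=0xb3 blk=22 s=2: MISS | VC [10, 14]
  [13] addr=0x55 blk=10 s=2: VC-HIT | VC [22, 14]
  [14] addr=0x75 blk=14 s=2: VC-HIT | VC [22, 10]
  [15] addr=0xc0 blk=24 s=0: L1-HIT | VC [22, 10]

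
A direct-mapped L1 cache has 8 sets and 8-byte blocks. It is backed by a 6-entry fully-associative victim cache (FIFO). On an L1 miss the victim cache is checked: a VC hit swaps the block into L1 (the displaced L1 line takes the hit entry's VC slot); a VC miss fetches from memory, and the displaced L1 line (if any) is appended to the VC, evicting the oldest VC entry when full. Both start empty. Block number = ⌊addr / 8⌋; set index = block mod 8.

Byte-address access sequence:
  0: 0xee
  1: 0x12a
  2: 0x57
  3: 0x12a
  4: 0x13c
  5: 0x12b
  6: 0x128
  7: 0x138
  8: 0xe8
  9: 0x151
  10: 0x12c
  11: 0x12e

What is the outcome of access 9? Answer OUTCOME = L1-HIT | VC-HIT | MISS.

OUTCOME = MISS

  [0] addr=0xee blk=29 s=5: MISS | VC []
  [1] addr=0x12a blk=37 s=5: MISS | VC [29]
  [2] addr=0x57 blk=10 s=2: MISS | VC [29]
  [3] addr=0x12a blk=37 s=5: L1-HIT | VC [29]
  [4] addr=0x13c blk=39 s=7: MISS | VC [29]
  [5] addr=0x12b blk=37 s=5: L1-HIT | VC [29]
  [6] addr=0x128 blk=37 s=5: L1-HIT | VC [29]
  [7] addr=0x138 blk=39 s=7: L1-HIT | VC [29]
  [8] addr=0xe8 blk=29 s=5: VC-HIT | VC [37]
  [9] addr=0x151 blk=42 s=2: MISS | VC [37, 10]
  [10] addr=0x12c blk=37 s=5: VC-HIT | VC [29, 10]
  [11] addr=0x12e blk=37 s=5: L1-HIT | VC [29, 10]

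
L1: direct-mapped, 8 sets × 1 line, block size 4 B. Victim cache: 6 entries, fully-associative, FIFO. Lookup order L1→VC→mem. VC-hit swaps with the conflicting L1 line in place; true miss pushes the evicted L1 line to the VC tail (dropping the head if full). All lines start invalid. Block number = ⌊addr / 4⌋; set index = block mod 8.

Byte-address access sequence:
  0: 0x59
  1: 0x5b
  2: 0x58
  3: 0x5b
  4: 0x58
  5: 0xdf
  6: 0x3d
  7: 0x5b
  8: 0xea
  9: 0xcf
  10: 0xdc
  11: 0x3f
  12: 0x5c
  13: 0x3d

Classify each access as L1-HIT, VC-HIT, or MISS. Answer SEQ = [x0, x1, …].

SEQ = [MISS, L1-HIT, L1-HIT, L1-HIT, L1-HIT, MISS, MISS, L1-HIT, MISS, MISS, VC-HIT, VC-HIT, MISS, VC-HIT]

0: 0x59 (blk 22, set 6) → MISS  vc=[]
1: 0x5b (blk 22, set 6) → L1-HIT  vc=[]
2: 0x58 (blk 22, set 6) → L1-HIT  vc=[]
3: 0x5b (blk 22, set 6) → L1-HIT  vc=[]
4: 0x58 (blk 22, set 6) → L1-HIT  vc=[]
5: 0xdf (blk 55, set 7) → MISS  vc=[]
6: 0x3d (blk 15, set 7) → MISS  vc=[55]
7: 0x5b (blk 22, set 6) → L1-HIT  vc=[55]
8: 0xea (blk 58, set 2) → MISS  vc=[55]
9: 0xcf (blk 51, set 3) → MISS  vc=[55]
10: 0xdc (blk 55, set 7) → VC-HIT  vc=[15]
11: 0x3f (blk 15, set 7) → VC-HIT  vc=[55]
12: 0x5c (blk 23, set 7) → MISS  vc=[55, 15]
13: 0x3d (blk 15, set 7) → VC-HIT  vc=[55, 23]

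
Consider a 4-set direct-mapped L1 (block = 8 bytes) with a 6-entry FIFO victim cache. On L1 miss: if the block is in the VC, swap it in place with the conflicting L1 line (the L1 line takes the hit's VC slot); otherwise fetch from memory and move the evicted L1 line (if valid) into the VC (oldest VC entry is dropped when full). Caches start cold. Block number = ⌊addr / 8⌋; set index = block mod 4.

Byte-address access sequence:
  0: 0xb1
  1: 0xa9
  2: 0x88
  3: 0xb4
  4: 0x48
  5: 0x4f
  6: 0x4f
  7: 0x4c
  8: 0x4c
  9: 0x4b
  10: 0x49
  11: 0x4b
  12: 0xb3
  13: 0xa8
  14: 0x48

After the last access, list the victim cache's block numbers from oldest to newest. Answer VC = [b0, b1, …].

VC = [21, 17]

#0 0xb1→b22/s2 MISS; vc=[]
#1 0xa9→b21/s1 MISS; vc=[]
#2 0x88→b17/s1 MISS; vc=[21]
#3 0xb4→b22/s2 L1-HIT; vc=[21]
#4 0x48→b9/s1 MISS; vc=[21,17]
#5 0x4f→b9/s1 L1-HIT; vc=[21,17]
#6 0x4f→b9/s1 L1-HIT; vc=[21,17]
#7 0x4c→b9/s1 L1-HIT; vc=[21,17]
#8 0x4c→b9/s1 L1-HIT; vc=[21,17]
#9 0x4b→b9/s1 L1-HIT; vc=[21,17]
#10 0x49→b9/s1 L1-HIT; vc=[21,17]
#11 0x4b→b9/s1 L1-HIT; vc=[21,17]
#12 0xb3→b22/s2 L1-HIT; vc=[21,17]
#13 0xa8→b21/s1 VC-HIT; vc=[9,17]
#14 0x48→b9/s1 VC-HIT; vc=[21,17]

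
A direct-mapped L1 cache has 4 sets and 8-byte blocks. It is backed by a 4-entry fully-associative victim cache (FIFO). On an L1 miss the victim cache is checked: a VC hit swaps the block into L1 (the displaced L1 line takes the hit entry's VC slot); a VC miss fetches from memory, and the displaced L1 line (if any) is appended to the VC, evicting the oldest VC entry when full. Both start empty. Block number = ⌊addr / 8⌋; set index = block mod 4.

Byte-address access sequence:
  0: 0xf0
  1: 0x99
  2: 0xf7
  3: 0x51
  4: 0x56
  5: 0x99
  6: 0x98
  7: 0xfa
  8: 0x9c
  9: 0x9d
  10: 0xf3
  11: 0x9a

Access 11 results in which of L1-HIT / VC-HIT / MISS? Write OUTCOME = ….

OUTCOME = L1-HIT

#0 0xf0→b30/s2 MISS; vc=[]
#1 0x99→b19/s3 MISS; vc=[]
#2 0xf7→b30/s2 L1-HIT; vc=[]
#3 0x51→b10/s2 MISS; vc=[30]
#4 0x56→b10/s2 L1-HIT; vc=[30]
#5 0x99→b19/s3 L1-HIT; vc=[30]
#6 0x98→b19/s3 L1-HIT; vc=[30]
#7 0xfa→b31/s3 MISS; vc=[30,19]
#8 0x9c→b19/s3 VC-HIT; vc=[30,31]
#9 0x9d→b19/s3 L1-HIT; vc=[30,31]
#10 0xf3→b30/s2 VC-HIT; vc=[10,31]
#11 0x9a→b19/s3 L1-HIT; vc=[10,31]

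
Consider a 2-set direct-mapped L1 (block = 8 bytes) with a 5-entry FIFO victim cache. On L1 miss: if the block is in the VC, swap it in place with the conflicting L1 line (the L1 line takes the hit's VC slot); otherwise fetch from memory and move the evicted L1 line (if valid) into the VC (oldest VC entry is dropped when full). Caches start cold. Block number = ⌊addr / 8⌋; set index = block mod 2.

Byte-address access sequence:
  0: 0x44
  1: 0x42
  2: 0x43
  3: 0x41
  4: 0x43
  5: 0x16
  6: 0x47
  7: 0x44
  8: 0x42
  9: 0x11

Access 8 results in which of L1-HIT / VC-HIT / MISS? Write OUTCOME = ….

  [0] addr=0x44 blk=8 s=0: MISS | VC []
  [1] addr=0x42 blk=8 s=0: L1-HIT | VC []
  [2] addr=0x43 blk=8 s=0: L1-HIT | VC []
  [3] addr=0x41 blk=8 s=0: L1-HIT | VC []
  [4] addr=0x43 blk=8 s=0: L1-HIT | VC []
  [5] addr=0x16 blk=2 s=0: MISS | VC [8]
  [6] addr=0x47 blk=8 s=0: VC-HIT | VC [2]
  [7] addr=0x44 blk=8 s=0: L1-HIT | VC [2]
  [8] addr=0x42 blk=8 s=0: L1-HIT | VC [2]
  [9] addr=0x11 blk=2 s=0: VC-HIT | VC [8]

OUTCOME = L1-HIT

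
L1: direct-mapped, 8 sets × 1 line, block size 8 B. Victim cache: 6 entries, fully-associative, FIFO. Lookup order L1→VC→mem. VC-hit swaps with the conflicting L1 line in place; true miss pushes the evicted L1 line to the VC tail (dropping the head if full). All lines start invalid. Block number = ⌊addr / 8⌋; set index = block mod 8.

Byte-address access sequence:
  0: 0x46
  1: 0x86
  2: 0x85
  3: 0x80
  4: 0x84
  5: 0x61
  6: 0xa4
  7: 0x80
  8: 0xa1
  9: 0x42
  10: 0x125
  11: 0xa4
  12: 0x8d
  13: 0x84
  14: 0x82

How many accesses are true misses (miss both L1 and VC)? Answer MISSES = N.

0: 0x46 (blk 8, set 0) → MISS  vc=[]
1: 0x86 (blk 16, set 0) → MISS  vc=[8]
2: 0x85 (blk 16, set 0) → L1-HIT  vc=[8]
3: 0x80 (blk 16, set 0) → L1-HIT  vc=[8]
4: 0x84 (blk 16, set 0) → L1-HIT  vc=[8]
5: 0x61 (blk 12, set 4) → MISS  vc=[8]
6: 0xa4 (blk 20, set 4) → MISS  vc=[8, 12]
7: 0x80 (blk 16, set 0) → L1-HIT  vc=[8, 12]
8: 0xa1 (blk 20, set 4) → L1-HIT  vc=[8, 12]
9: 0x42 (blk 8, set 0) → VC-HIT  vc=[16, 12]
10: 0x125 (blk 36, set 4) → MISS  vc=[16, 12, 20]
11: 0xa4 (blk 20, set 4) → VC-HIT  vc=[16, 12, 36]
12: 0x8d (blk 17, set 1) → MISS  vc=[16, 12, 36]
13: 0x84 (blk 16, set 0) → VC-HIT  vc=[8, 12, 36]
14: 0x82 (blk 16, set 0) → L1-HIT  vc=[8, 12, 36]

MISSES = 6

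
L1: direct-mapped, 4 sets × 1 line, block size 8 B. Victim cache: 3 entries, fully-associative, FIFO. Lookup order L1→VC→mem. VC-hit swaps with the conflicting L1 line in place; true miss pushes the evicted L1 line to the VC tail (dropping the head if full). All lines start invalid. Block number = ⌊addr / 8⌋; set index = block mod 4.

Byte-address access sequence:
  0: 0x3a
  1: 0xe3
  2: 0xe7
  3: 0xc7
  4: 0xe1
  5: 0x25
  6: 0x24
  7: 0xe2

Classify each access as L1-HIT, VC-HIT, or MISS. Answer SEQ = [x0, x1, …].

SEQ = [MISS, MISS, L1-HIT, MISS, VC-HIT, MISS, L1-HIT, VC-HIT]

#0 0x3a→b7/s3 MISS; vc=[]
#1 0xe3→b28/s0 MISS; vc=[]
#2 0xe7→b28/s0 L1-HIT; vc=[]
#3 0xc7→b24/s0 MISS; vc=[28]
#4 0xe1→b28/s0 VC-HIT; vc=[24]
#5 0x25→b4/s0 MISS; vc=[24,28]
#6 0x24→b4/s0 L1-HIT; vc=[24,28]
#7 0xe2→b28/s0 VC-HIT; vc=[24,4]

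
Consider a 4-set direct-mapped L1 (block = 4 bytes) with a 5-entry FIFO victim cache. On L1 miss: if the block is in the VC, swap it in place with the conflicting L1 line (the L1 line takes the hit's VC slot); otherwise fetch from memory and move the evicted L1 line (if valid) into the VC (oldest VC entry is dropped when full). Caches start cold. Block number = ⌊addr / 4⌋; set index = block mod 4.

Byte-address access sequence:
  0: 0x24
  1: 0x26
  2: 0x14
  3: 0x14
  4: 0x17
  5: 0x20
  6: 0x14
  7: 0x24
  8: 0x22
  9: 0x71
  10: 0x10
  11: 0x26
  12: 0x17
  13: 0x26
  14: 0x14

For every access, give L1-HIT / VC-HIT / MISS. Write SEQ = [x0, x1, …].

0: 0x24 (blk 9, set 1) → MISS  vc=[]
1: 0x26 (blk 9, set 1) → L1-HIT  vc=[]
2: 0x14 (blk 5, set 1) → MISS  vc=[9]
3: 0x14 (blk 5, set 1) → L1-HIT  vc=[9]
4: 0x17 (blk 5, set 1) → L1-HIT  vc=[9]
5: 0x20 (blk 8, set 0) → MISS  vc=[9]
6: 0x14 (blk 5, set 1) → L1-HIT  vc=[9]
7: 0x24 (blk 9, set 1) → VC-HIT  vc=[5]
8: 0x22 (blk 8, set 0) → L1-HIT  vc=[5]
9: 0x71 (blk 28, set 0) → MISS  vc=[5, 8]
10: 0x10 (blk 4, set 0) → MISS  vc=[5, 8, 28]
11: 0x26 (blk 9, set 1) → L1-HIT  vc=[5, 8, 28]
12: 0x17 (blk 5, set 1) → VC-HIT  vc=[9, 8, 28]
13: 0x26 (blk 9, set 1) → VC-HIT  vc=[5, 8, 28]
14: 0x14 (blk 5, set 1) → VC-HIT  vc=[9, 8, 28]

SEQ = [MISS, L1-HIT, MISS, L1-HIT, L1-HIT, MISS, L1-HIT, VC-HIT, L1-HIT, MISS, MISS, L1-HIT, VC-HIT, VC-HIT, VC-HIT]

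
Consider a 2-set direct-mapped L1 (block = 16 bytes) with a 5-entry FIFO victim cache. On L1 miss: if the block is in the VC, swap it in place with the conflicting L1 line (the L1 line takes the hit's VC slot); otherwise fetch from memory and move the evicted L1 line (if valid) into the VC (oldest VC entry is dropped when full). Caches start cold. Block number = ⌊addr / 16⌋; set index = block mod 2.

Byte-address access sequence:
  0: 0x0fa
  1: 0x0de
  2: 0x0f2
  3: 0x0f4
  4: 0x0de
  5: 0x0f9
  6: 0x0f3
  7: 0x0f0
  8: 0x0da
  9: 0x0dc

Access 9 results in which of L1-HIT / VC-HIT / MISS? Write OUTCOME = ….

OUTCOME = L1-HIT

  [0] addr=0xfa blk=15 s=1: MISS | VC []
  [1] addr=0xde blk=13 s=1: MISS | VC [15]
  [2] addr=0xf2 blk=15 s=1: VC-HIT | VC [13]
  [3] addr=0xf4 blk=15 s=1: L1-HIT | VC [13]
  [4] addr=0xde blk=13 s=1: VC-HIT | VC [15]
  [5] addr=0xf9 blk=15 s=1: VC-HIT | VC [13]
  [6] addr=0xf3 blk=15 s=1: L1-HIT | VC [13]
  [7] addr=0xf0 blk=15 s=1: L1-HIT | VC [13]
  [8] addr=0xda blk=13 s=1: VC-HIT | VC [15]
  [9] addr=0xdc blk=13 s=1: L1-HIT | VC [15]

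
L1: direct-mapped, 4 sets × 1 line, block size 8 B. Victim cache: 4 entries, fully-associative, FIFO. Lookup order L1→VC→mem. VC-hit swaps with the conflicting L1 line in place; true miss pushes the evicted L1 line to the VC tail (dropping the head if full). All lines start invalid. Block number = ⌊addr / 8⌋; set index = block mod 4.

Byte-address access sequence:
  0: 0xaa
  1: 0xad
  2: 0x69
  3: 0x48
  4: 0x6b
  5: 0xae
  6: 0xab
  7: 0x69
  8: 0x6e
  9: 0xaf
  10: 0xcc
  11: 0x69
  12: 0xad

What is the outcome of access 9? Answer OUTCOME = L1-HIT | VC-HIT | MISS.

OUTCOME = VC-HIT

#0 0xaa→b21/s1 MISS; vc=[]
#1 0xad→b21/s1 L1-HIT; vc=[]
#2 0x69→b13/s1 MISS; vc=[21]
#3 0x48→b9/s1 MISS; vc=[21,13]
#4 0x6b→b13/s1 VC-HIT; vc=[21,9]
#5 0xae→b21/s1 VC-HIT; vc=[13,9]
#6 0xab→b21/s1 L1-HIT; vc=[13,9]
#7 0x69→b13/s1 VC-HIT; vc=[21,9]
#8 0x6e→b13/s1 L1-HIT; vc=[21,9]
#9 0xaf→b21/s1 VC-HIT; vc=[13,9]
#10 0xcc→b25/s1 MISS; vc=[13,9,21]
#11 0x69→b13/s1 VC-HIT; vc=[25,9,21]
#12 0xad→b21/s1 VC-HIT; vc=[25,9,13]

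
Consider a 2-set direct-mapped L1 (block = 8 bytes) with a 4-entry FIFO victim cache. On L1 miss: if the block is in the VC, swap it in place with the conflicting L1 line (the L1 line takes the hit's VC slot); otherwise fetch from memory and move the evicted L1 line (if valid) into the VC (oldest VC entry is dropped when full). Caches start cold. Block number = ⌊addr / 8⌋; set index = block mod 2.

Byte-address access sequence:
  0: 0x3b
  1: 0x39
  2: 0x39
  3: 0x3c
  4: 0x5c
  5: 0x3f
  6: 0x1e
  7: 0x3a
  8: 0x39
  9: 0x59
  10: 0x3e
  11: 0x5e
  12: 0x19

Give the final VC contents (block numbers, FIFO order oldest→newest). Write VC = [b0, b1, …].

VC = [7, 11]

  [0] addr=0x3b blk=7 s=1: MISS | VC []
  [1] addr=0x39 blk=7 s=1: L1-HIT | VC []
  [2] addr=0x39 blk=7 s=1: L1-HIT | VC []
  [3] addr=0x3c blk=7 s=1: L1-HIT | VC []
  [4] addr=0x5c blk=11 s=1: MISS | VC [7]
  [5] addr=0x3f blk=7 s=1: VC-HIT | VC [11]
  [6] addr=0x1e blk=3 s=1: MISS | VC [11, 7]
  [7] addr=0x3a blk=7 s=1: VC-HIT | VC [11, 3]
  [8] addr=0x39 blk=7 s=1: L1-HIT | VC [11, 3]
  [9] addr=0x59 blk=11 s=1: VC-HIT | VC [7, 3]
  [10] addr=0x3e blk=7 s=1: VC-HIT | VC [11, 3]
  [11] addr=0x5e blk=11 s=1: VC-HIT | VC [7, 3]
  [12] addr=0x19 blk=3 s=1: VC-HIT | VC [7, 11]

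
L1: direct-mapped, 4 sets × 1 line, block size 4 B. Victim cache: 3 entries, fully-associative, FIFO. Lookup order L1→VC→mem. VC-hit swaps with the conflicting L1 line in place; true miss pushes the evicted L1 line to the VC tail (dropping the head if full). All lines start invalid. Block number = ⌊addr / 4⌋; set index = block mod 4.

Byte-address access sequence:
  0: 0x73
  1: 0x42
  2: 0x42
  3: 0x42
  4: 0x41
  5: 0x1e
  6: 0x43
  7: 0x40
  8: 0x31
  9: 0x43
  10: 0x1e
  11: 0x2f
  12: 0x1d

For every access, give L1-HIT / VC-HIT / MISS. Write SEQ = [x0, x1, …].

#0 0x73→b28/s0 MISS; vc=[]
#1 0x42→b16/s0 MISS; vc=[28]
#2 0x42→b16/s0 L1-HIT; vc=[28]
#3 0x42→b16/s0 L1-HIT; vc=[28]
#4 0x41→b16/s0 L1-HIT; vc=[28]
#5 0x1e→b7/s3 MISS; vc=[28]
#6 0x43→b16/s0 L1-HIT; vc=[28]
#7 0x40→b16/s0 L1-HIT; vc=[28]
#8 0x31→b12/s0 MISS; vc=[28,16]
#9 0x43→b16/s0 VC-HIT; vc=[28,12]
#10 0x1e→b7/s3 L1-HIT; vc=[28,12]
#11 0x2f→b11/s3 MISS; vc=[28,12,7]
#12 0x1d→b7/s3 VC-HIT; vc=[28,12,11]

SEQ = [MISS, MISS, L1-HIT, L1-HIT, L1-HIT, MISS, L1-HIT, L1-HIT, MISS, VC-HIT, L1-HIT, MISS, VC-HIT]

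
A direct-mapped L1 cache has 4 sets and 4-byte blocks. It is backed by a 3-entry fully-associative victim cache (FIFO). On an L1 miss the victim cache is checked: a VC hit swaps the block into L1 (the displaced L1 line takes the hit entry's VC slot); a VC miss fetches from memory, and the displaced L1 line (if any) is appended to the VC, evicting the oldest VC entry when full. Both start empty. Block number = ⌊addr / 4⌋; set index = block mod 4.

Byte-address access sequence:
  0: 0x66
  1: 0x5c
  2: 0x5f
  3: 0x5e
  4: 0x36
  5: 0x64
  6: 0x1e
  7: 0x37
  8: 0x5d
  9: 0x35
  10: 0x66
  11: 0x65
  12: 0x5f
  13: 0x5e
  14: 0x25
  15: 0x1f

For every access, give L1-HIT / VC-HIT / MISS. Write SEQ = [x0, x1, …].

SEQ = [MISS, MISS, L1-HIT, L1-HIT, MISS, VC-HIT, MISS, VC-HIT, VC-HIT, L1-HIT, VC-HIT, L1-HIT, L1-HIT, L1-HIT, MISS, VC-HIT]

0: 0x66 (blk 25, set 1) → MISS  vc=[]
1: 0x5c (blk 23, set 3) → MISS  vc=[]
2: 0x5f (blk 23, set 3) → L1-HIT  vc=[]
3: 0x5e (blk 23, set 3) → L1-HIT  vc=[]
4: 0x36 (blk 13, set 1) → MISS  vc=[25]
5: 0x64 (blk 25, set 1) → VC-HIT  vc=[13]
6: 0x1e (blk 7, set 3) → MISS  vc=[13, 23]
7: 0x37 (blk 13, set 1) → VC-HIT  vc=[25, 23]
8: 0x5d (blk 23, set 3) → VC-HIT  vc=[25, 7]
9: 0x35 (blk 13, set 1) → L1-HIT  vc=[25, 7]
10: 0x66 (blk 25, set 1) → VC-HIT  vc=[13, 7]
11: 0x65 (blk 25, set 1) → L1-HIT  vc=[13, 7]
12: 0x5f (blk 23, set 3) → L1-HIT  vc=[13, 7]
13: 0x5e (blk 23, set 3) → L1-HIT  vc=[13, 7]
14: 0x25 (blk 9, set 1) → MISS  vc=[13, 7, 25]
15: 0x1f (blk 7, set 3) → VC-HIT  vc=[13, 23, 25]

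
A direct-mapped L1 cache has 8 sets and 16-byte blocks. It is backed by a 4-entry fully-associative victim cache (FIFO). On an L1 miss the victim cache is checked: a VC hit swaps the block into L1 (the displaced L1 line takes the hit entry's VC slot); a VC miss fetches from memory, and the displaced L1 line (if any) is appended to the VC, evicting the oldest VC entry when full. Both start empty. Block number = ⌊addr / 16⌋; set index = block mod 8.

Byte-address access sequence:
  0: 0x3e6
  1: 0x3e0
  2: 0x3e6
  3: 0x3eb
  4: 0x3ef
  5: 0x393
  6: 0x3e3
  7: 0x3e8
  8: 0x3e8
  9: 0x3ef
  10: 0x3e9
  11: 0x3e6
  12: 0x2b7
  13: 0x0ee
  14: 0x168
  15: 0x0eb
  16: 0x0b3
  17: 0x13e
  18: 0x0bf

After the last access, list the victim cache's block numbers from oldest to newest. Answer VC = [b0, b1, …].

VC = [62, 22, 43, 19]

#0 0x3e6→b62/s6 MISS; vc=[]
#1 0x3e0→b62/s6 L1-HIT; vc=[]
#2 0x3e6→b62/s6 L1-HIT; vc=[]
#3 0x3eb→b62/s6 L1-HIT; vc=[]
#4 0x3ef→b62/s6 L1-HIT; vc=[]
#5 0x393→b57/s1 MISS; vc=[]
#6 0x3e3→b62/s6 L1-HIT; vc=[]
#7 0x3e8→b62/s6 L1-HIT; vc=[]
#8 0x3e8→b62/s6 L1-HIT; vc=[]
#9 0x3ef→b62/s6 L1-HIT; vc=[]
#10 0x3e9→b62/s6 L1-HIT; vc=[]
#11 0x3e6→b62/s6 L1-HIT; vc=[]
#12 0x2b7→b43/s3 MISS; vc=[]
#13 0xee→b14/s6 MISS; vc=[62]
#14 0x168→b22/s6 MISS; vc=[62,14]
#15 0xeb→b14/s6 VC-HIT; vc=[62,22]
#16 0xb3→b11/s3 MISS; vc=[62,22,43]
#17 0x13e→b19/s3 MISS; vc=[62,22,43,11]
#18 0xbf→b11/s3 VC-HIT; vc=[62,22,43,19]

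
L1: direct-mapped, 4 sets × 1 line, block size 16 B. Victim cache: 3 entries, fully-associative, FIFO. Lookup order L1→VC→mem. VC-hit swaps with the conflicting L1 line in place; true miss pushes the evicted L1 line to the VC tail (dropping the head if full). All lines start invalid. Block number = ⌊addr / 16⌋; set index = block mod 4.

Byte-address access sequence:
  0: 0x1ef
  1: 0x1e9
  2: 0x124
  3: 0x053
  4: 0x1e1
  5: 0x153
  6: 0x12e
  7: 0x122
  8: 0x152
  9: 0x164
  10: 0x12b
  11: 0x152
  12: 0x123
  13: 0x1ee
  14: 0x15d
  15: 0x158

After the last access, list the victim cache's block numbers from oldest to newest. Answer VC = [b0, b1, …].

VC = [18, 5, 22]

0: 0x1ef (blk 30, set 2) → MISS  vc=[]
1: 0x1e9 (blk 30, set 2) → L1-HIT  vc=[]
2: 0x124 (blk 18, set 2) → MISS  vc=[30]
3: 0x53 (blk 5, set 1) → MISS  vc=[30]
4: 0x1e1 (blk 30, set 2) → VC-HIT  vc=[18]
5: 0x153 (blk 21, set 1) → MISS  vc=[18, 5]
6: 0x12e (blk 18, set 2) → VC-HIT  vc=[30, 5]
7: 0x122 (blk 18, set 2) → L1-HIT  vc=[30, 5]
8: 0x152 (blk 21, set 1) → L1-HIT  vc=[30, 5]
9: 0x164 (blk 22, set 2) → MISS  vc=[30, 5, 18]
10: 0x12b (blk 18, set 2) → VC-HIT  vc=[30, 5, 22]
11: 0x152 (blk 21, set 1) → L1-HIT  vc=[30, 5, 22]
12: 0x123 (blk 18, set 2) → L1-HIT  vc=[30, 5, 22]
13: 0x1ee (blk 30, set 2) → VC-HIT  vc=[18, 5, 22]
14: 0x15d (blk 21, set 1) → L1-HIT  vc=[18, 5, 22]
15: 0x158 (blk 21, set 1) → L1-HIT  vc=[18, 5, 22]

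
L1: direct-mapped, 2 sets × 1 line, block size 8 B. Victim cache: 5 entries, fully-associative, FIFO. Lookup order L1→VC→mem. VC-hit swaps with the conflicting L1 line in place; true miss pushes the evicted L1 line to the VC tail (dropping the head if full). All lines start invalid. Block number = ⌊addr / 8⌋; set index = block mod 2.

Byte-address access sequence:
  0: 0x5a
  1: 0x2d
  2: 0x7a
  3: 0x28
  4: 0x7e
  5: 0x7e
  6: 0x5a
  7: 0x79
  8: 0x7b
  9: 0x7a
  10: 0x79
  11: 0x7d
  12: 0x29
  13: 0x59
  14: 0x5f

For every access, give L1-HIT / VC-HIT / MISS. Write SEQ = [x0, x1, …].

  [0] addr=0x5a blk=11 s=1: MISS | VC []
  [1] addr=0x2d blk=5 s=1: MISS | VC [11]
  [2] addr=0x7a blk=15 s=1: MISS | VC [11, 5]
  [3] addr=0x28 blk=5 s=1: VC-HIT | VC [11, 15]
  [4] addr=0x7e blk=15 s=1: VC-HIT | VC [11, 5]
  [5] addr=0x7e blk=15 s=1: L1-HIT | VC [11, 5]
  [6] addr=0x5a blk=11 s=1: VC-HIT | VC [15, 5]
  [7] addr=0x79 blk=15 s=1: VC-HIT | VC [11, 5]
  [8] addr=0x7b blk=15 s=1: L1-HIT | VC [11, 5]
  [9] addr=0x7a blk=15 s=1: L1-HIT | VC [11, 5]
  [10] addr=0x79 blk=15 s=1: L1-HIT | VC [11, 5]
  [11] addr=0x7d blk=15 s=1: L1-HIT | VC [11, 5]
  [12] addr=0x29 blk=5 s=1: VC-HIT | VC [11, 15]
  [13] addr=0x59 blk=11 s=1: VC-HIT | VC [5, 15]
  [14] addr=0x5f blk=11 s=1: L1-HIT | VC [5, 15]

SEQ = [MISS, MISS, MISS, VC-HIT, VC-HIT, L1-HIT, VC-HIT, VC-HIT, L1-HIT, L1-HIT, L1-HIT, L1-HIT, VC-HIT, VC-HIT, L1-HIT]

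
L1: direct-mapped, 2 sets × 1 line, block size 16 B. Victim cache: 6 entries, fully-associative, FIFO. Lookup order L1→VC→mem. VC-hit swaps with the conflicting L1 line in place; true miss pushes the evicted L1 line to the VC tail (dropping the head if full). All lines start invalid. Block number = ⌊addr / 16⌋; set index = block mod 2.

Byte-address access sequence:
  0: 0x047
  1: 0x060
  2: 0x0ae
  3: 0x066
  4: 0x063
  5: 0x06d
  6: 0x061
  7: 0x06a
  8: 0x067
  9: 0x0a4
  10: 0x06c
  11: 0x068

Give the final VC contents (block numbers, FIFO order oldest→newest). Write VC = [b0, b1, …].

VC = [4, 10]

0: 0x47 (blk 4, set 0) → MISS  vc=[]
1: 0x60 (blk 6, set 0) → MISS  vc=[4]
2: 0xae (blk 10, set 0) → MISS  vc=[4, 6]
3: 0x66 (blk 6, set 0) → VC-HIT  vc=[4, 10]
4: 0x63 (blk 6, set 0) → L1-HIT  vc=[4, 10]
5: 0x6d (blk 6, set 0) → L1-HIT  vc=[4, 10]
6: 0x61 (blk 6, set 0) → L1-HIT  vc=[4, 10]
7: 0x6a (blk 6, set 0) → L1-HIT  vc=[4, 10]
8: 0x67 (blk 6, set 0) → L1-HIT  vc=[4, 10]
9: 0xa4 (blk 10, set 0) → VC-HIT  vc=[4, 6]
10: 0x6c (blk 6, set 0) → VC-HIT  vc=[4, 10]
11: 0x68 (blk 6, set 0) → L1-HIT  vc=[4, 10]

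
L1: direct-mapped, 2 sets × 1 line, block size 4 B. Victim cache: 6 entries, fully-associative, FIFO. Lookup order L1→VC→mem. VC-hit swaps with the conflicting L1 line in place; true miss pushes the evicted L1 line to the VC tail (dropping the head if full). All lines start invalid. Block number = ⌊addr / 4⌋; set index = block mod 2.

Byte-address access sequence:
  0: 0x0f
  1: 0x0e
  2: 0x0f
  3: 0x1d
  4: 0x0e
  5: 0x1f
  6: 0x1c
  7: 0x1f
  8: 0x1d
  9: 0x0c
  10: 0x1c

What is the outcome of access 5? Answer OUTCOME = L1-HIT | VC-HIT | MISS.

OUTCOME = VC-HIT

#0 0xf→b3/s1 MISS; vc=[]
#1 0xe→b3/s1 L1-HIT; vc=[]
#2 0xf→b3/s1 L1-HIT; vc=[]
#3 0x1d→b7/s1 MISS; vc=[3]
#4 0xe→b3/s1 VC-HIT; vc=[7]
#5 0x1f→b7/s1 VC-HIT; vc=[3]
#6 0x1c→b7/s1 L1-HIT; vc=[3]
#7 0x1f→b7/s1 L1-HIT; vc=[3]
#8 0x1d→b7/s1 L1-HIT; vc=[3]
#9 0xc→b3/s1 VC-HIT; vc=[7]
#10 0x1c→b7/s1 VC-HIT; vc=[3]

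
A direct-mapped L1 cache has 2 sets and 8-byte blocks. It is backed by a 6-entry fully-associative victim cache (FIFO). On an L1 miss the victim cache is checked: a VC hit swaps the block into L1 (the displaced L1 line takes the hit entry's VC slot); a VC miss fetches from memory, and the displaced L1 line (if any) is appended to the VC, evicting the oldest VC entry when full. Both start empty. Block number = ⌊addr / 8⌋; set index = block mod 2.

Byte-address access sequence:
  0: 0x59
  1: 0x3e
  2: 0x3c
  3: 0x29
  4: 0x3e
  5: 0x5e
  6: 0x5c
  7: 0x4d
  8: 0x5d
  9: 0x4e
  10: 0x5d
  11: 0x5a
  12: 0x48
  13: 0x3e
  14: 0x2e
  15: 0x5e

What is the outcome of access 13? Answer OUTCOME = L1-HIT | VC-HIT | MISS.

  [0] addr=0x59 blk=11 s=1: MISS | VC []
  [1] addr=0x3e blk=7 s=1: MISS | VC [11]
  [2] addr=0x3c blk=7 s=1: L1-HIT | VC [11]
  [3] addr=0x29 blk=5 s=1: MISS | VC [11, 7]
  [4] addr=0x3e blk=7 s=1: VC-HIT | VC [11, 5]
  [5] addr=0x5e blk=11 s=1: VC-HIT | VC [7, 5]
  [6] addr=0x5c blk=11 s=1: L1-HIT | VC [7, 5]
  [7] addr=0x4d blk=9 s=1: MISS | VC [7, 5, 11]
  [8] addr=0x5d blk=11 s=1: VC-HIT | VC [7, 5, 9]
  [9] addr=0x4e blk=9 s=1: VC-HIT | VC [7, 5, 11]
  [10] addr=0x5d blk=11 s=1: VC-HIT | VC [7, 5, 9]
  [11] addr=0x5a blk=11 s=1: L1-HIT | VC [7, 5, 9]
  [12] addr=0x48 blk=9 s=1: VC-HIT | VC [7, 5, 11]
  [13] addr=0x3e blk=7 s=1: VC-HIT | VC [9, 5, 11]
  [14] addr=0x2e blk=5 s=1: VC-HIT | VC [9, 7, 11]
  [15] addr=0x5e blk=11 s=1: VC-HIT | VC [9, 7, 5]

OUTCOME = VC-HIT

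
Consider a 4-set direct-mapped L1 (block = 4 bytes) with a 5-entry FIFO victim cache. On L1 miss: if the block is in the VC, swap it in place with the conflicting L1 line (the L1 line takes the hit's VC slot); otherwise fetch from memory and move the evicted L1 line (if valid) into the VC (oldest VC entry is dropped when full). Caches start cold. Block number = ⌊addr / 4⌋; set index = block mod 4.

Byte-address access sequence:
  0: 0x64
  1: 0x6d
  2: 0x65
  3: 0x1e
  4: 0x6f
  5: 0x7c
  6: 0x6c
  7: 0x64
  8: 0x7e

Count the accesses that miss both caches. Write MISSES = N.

0: 0x64 (blk 25, set 1) → MISS  vc=[]
1: 0x6d (blk 27, set 3) → MISS  vc=[]
2: 0x65 (blk 25, set 1) → L1-HIT  vc=[]
3: 0x1e (blk 7, set 3) → MISS  vc=[27]
4: 0x6f (blk 27, set 3) → VC-HIT  vc=[7]
5: 0x7c (blk 31, set 3) → MISS  vc=[7, 27]
6: 0x6c (blk 27, set 3) → VC-HIT  vc=[7, 31]
7: 0x64 (blk 25, set 1) → L1-HIT  vc=[7, 31]
8: 0x7e (blk 31, set 3) → VC-HIT  vc=[7, 27]

MISSES = 4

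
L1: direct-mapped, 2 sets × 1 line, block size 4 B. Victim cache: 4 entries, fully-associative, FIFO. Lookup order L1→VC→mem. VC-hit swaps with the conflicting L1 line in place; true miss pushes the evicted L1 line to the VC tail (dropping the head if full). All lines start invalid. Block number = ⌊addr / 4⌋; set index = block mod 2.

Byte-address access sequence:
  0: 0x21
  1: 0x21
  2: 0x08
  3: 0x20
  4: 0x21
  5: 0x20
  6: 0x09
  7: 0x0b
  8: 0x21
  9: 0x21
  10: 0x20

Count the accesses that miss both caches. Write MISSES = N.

MISSES = 2

  [0] addr=0x21 blk=8 s=0: MISS | VC []
  [1] addr=0x21 blk=8 s=0: L1-HIT | VC []
  [2] addr=0x8 blk=2 s=0: MISS | VC [8]
  [3] addr=0x20 blk=8 s=0: VC-HIT | VC [2]
  [4] addr=0x21 blk=8 s=0: L1-HIT | VC [2]
  [5] addr=0x20 blk=8 s=0: L1-HIT | VC [2]
  [6] addr=0x9 blk=2 s=0: VC-HIT | VC [8]
  [7] addr=0xb blk=2 s=0: L1-HIT | VC [8]
  [8] addr=0x21 blk=8 s=0: VC-HIT | VC [2]
  [9] addr=0x21 blk=8 s=0: L1-HIT | VC [2]
  [10] addr=0x20 blk=8 s=0: L1-HIT | VC [2]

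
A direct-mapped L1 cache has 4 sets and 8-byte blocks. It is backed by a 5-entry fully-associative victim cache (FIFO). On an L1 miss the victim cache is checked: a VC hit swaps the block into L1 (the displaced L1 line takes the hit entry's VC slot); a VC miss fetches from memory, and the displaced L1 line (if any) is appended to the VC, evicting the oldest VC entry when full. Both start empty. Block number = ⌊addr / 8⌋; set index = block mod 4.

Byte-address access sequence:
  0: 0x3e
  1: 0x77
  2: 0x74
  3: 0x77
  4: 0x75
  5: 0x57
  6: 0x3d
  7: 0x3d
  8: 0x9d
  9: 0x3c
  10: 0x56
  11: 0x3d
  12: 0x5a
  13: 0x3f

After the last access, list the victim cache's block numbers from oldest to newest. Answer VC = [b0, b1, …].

  [0] addr=0x3e blk=7 s=3: MISS | VC []
  [1] addr=0x77 blk=14 s=2: MISS | VC []
  [2] addr=0x74 blk=14 s=2: L1-HIT | VC []
  [3] addr=0x77 blk=14 s=2: L1-HIT | VC []
  [4] addr=0x75 blk=14 s=2: L1-HIT | VC []
  [5] addr=0x57 blk=10 s=2: MISS | VC [14]
  [6] addr=0x3d blk=7 s=3: L1-HIT | VC [14]
  [7] addr=0x3d blk=7 s=3: L1-HIT | VC [14]
  [8] addr=0x9d blk=19 s=3: MISS | VC [14, 7]
  [9] addr=0x3c blk=7 s=3: VC-HIT | VC [14, 19]
  [10] addr=0x56 blk=10 s=2: L1-HIT | VC [14, 19]
  [11] addr=0x3d blk=7 s=3: L1-HIT | VC [14, 19]
  [12] addr=0x5a blk=11 s=3: MISS | VC [14, 19, 7]
  [13] addr=0x3f blk=7 s=3: VC-HIT | VC [14, 19, 11]

VC = [14, 19, 11]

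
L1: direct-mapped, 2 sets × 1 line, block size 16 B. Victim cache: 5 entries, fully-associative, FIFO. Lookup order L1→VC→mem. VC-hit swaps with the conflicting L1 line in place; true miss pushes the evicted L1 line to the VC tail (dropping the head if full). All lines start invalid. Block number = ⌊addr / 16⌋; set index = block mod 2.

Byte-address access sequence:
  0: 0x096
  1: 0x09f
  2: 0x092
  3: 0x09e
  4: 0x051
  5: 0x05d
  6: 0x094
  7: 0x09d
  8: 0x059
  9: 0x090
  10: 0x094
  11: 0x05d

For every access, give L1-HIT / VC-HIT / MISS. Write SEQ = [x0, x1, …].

#0 0x96→b9/s1 MISS; vc=[]
#1 0x9f→b9/s1 L1-HIT; vc=[]
#2 0x92→b9/s1 L1-HIT; vc=[]
#3 0x9e→b9/s1 L1-HIT; vc=[]
#4 0x51→b5/s1 MISS; vc=[9]
#5 0x5d→b5/s1 L1-HIT; vc=[9]
#6 0x94→b9/s1 VC-HIT; vc=[5]
#7 0x9d→b9/s1 L1-HIT; vc=[5]
#8 0x59→b5/s1 VC-HIT; vc=[9]
#9 0x90→b9/s1 VC-HIT; vc=[5]
#10 0x94→b9/s1 L1-HIT; vc=[5]
#11 0x5d→b5/s1 VC-HIT; vc=[9]

SEQ = [MISS, L1-HIT, L1-HIT, L1-HIT, MISS, L1-HIT, VC-HIT, L1-HIT, VC-HIT, VC-HIT, L1-HIT, VC-HIT]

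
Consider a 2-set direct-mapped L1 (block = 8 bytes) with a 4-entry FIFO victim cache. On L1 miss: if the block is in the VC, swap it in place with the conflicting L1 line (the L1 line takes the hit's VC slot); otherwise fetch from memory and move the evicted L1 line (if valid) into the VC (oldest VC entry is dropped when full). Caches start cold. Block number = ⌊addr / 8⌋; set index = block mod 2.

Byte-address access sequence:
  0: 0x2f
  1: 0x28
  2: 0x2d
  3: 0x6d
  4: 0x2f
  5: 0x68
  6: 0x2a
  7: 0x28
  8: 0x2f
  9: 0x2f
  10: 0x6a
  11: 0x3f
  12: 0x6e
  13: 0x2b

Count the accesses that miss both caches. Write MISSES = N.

  [0] addr=0x2f blk=5 s=1: MISS | VC []
  [1] addr=0x28 blk=5 s=1: L1-HIT | VC []
  [2] addr=0x2d blk=5 s=1: L1-HIT | VC []
  [3] addr=0x6d blk=13 s=1: MISS | VC [5]
  [4] addr=0x2f blk=5 s=1: VC-HIT | VC [13]
  [5] addr=0x68 blk=13 s=1: VC-HIT | VC [5]
  [6] addr=0x2a blk=5 s=1: VC-HIT | VC [13]
  [7] addr=0x28 blk=5 s=1: L1-HIT | VC [13]
  [8] addr=0x2f blk=5 s=1: L1-HIT | VC [13]
  [9] addr=0x2f blk=5 s=1: L1-HIT | VC [13]
  [10] addr=0x6a blk=13 s=1: VC-HIT | VC [5]
  [11] addr=0x3f blk=7 s=1: MISS | VC [5, 13]
  [12] addr=0x6e blk=13 s=1: VC-HIT | VC [5, 7]
  [13] addr=0x2b blk=5 s=1: VC-HIT | VC [13, 7]

MISSES = 3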